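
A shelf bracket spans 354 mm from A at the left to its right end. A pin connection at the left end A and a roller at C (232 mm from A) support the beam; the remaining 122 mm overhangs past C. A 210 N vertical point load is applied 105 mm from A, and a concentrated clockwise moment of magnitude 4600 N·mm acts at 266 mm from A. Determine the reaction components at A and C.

A_x = 0, A_y = 95.13 N, C_y = 114.9 N

Moments about A: C_y·232 − 210·105 − 4600 = 0 → C_y = 26650/232 = 114.871 ≈ 114.9 N.
ΣF_y = 0: A_y + 114.871 − 210 = 0 → A_y = 95.13 N.
ΣF_x = 0: no horizontal applied forces, so A_x = 0.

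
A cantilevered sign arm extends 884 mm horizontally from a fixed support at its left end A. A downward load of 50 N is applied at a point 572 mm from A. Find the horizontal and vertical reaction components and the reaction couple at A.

A_x = 0, A_y = 50.00 N, M_A = 28600 N·mm

ΣF_x = 0: A_x = 0.
ΣF_y = 0: A_y − 50 = 0 → A_y = 50.00 N.
ΣM about A: M_A − 50·572 = 0 → M_A = 28600 N·mm.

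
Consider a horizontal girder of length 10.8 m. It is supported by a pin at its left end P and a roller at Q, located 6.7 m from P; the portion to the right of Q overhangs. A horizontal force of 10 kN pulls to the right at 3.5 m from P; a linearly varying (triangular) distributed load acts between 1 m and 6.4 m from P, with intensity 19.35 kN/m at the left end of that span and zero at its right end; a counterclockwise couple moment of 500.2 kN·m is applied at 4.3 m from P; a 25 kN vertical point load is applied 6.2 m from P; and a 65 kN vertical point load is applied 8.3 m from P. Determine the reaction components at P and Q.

P_x = -10.00 kN, P_y = 91.41 kN, Q_y = 50.83 kN

Resultant of the triangular load: ½ × 19.35 × 5.4 = 52.245 kN, acting at 2.8 m from P (one-third of the span from the peak).
ΣM about P: Q_y·6.7 − (½·19.35·5.4)·2.8 + 500.2 − 25·6.2 − 65·8.3 = 0 → Q_y = 340.586/6.7 = 50.8337 ≈ 50.83 kN.
ΣF_y = 0: P_y + 50.8337 − ½·19.35·5.4 − 25 − 65 = 0 → P_y = 91.41 kN.
ΣF_x = 0: P_x + 10 = 0 → P_x = -10.00 kN.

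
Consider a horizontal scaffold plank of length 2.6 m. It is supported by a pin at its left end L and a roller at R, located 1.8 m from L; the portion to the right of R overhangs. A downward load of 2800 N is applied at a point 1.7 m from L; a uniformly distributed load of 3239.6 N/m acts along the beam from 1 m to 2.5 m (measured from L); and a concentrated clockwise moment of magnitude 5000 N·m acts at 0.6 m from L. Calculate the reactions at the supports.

Resultant of the distributed load: 3239.6 × 1.5 = 4859.4 N at 1.75 m from L.
Taking moments about L: R_y·1.8 − 2800·1.7 − (3239.6·1.5)·1.75 − 5000 = 0 → R_y = 18263.95/1.8 = 10146.6 ≈ 10150 N.
ΣF_y = 0: L_y + 10146.6 − 2800 − 3239.6·1.5 = 0 → L_y = -2487 N.
ΣF_x = 0: no horizontal applied forces, so L_x = 0.

L_x = 0, L_y = -2487 N, R_y = 10150 N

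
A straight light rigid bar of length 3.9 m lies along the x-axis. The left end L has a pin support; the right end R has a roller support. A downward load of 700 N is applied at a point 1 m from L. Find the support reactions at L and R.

L_x = 0, L_y = 520.5 N, R_y = 179.5 N

Taking moments about L: R_y·3.9 − 700·1 = 0 → R_y = 700/3.9 = 179.487 ≈ 179.5 N.
ΣF_y = 0: L_y + 179.487 − 700 = 0 → L_y = 520.5 N.
ΣF_x = 0: no horizontal applied forces, so L_x = 0.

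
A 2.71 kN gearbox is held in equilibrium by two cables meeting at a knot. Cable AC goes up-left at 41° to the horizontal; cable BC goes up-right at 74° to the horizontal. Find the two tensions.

T_AC = 0.8242 kN, T_BC = 2.257 kN

ΣF_x = 0: −T_AC·cos41° + T_BC·cos74° = 0 → T_BC = 2.73805·T_AC.
ΣF_y = 0: T_AC·sin41° + T_BC·sin74° = 2.71.
Substitute: T_AC·(0.656059 + 2.73805·0.961262) = 2.71 → T_AC = 0.824199 ≈ 0.8242 kN.
Then T_BC = 2.73805 × 0.824199 = 2.257 kN.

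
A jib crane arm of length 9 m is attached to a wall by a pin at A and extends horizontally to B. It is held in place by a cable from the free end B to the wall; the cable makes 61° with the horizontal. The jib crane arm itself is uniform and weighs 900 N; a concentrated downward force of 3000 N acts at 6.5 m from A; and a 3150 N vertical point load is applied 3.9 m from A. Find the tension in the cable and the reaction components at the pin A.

T = 4552 N, A_x = 2207 N, A_y = 3068 N

ΣM about A: T·sin61°·9 − 900·4.5 − 3000·6.5 − 3150·3.9 = 0 → T = 35835/(9·0.87462) = 4552.45 ≈ 4552 N.
ΣF_x = 0: A_x − T·cos61° = 0 → A_x = 4552.45 × 0.48481 = 2207 N.
ΣF_y = 0: A_y + T·sin61° − 900 − 3000 − 3150 = 0 → A_y = 7050 − 4552.45 × 0.87462 = 3068 N.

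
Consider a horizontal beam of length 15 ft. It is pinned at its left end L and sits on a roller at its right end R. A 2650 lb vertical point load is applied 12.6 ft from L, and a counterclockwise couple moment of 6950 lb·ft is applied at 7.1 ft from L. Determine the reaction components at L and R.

Taking moments about L: R_y·15 − 2650·12.6 + 6950 = 0 → R_y = 26440/15 = 1762.67 ≈ 1763 lb.
ΣF_y = 0: L_y + 1762.67 − 2650 = 0 → L_y = 887.3 lb.
ΣF_x = 0: no horizontal applied forces, so L_x = 0.

L_x = 0, L_y = 887.3 lb, R_y = 1763 lb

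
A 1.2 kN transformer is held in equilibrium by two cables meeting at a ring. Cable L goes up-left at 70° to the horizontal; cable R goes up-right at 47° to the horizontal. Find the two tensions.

T_L = 0.9185 kN, T_R = 0.4606 kN

ΣF_x = 0: −T_L·cos70° + T_R·cos47° = 0 → T_R = 0.501497·T_L.
ΣF_y = 0: T_L·sin70° + T_R·sin47° = 1.2.
Substitute: T_L·(0.939693 + 0.501497·0.731354) = 1.2 → T_L = 0.918509 ≈ 0.9185 kN.
Then T_R = 0.501497 × 0.918509 = 0.4606 kN.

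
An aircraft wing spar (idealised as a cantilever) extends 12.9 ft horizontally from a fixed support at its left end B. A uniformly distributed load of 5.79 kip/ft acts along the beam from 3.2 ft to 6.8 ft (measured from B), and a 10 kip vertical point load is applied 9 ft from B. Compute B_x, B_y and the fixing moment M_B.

B_x = 0, B_y = 30.84 kip, M_B = 194.2 kip·ft

Resultant of the distributed load: 5.79 × 3.6 = 20.844 kip at 5 ft from B.
ΣF_x = 0: B_x = 0.
ΣF_y = 0: B_y − 5.79·3.6 − 10 = 0 → B_y = 30.84 kip.
ΣM about B: M_B − (5.79·3.6)·5 − 10·9 = 0 → M_B = 194.2 kip·ft.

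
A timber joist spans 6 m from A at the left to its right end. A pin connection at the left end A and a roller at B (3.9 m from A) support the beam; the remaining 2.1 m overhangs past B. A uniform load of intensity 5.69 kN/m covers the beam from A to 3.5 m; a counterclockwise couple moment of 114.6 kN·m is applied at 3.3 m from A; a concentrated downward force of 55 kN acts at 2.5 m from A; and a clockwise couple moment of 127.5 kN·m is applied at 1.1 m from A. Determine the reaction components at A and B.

A_x = 0, A_y = 27.41 kN, B_y = 47.50 kN

Resultant of the distributed load: 5.69 × 3.5 = 19.915 kN at 1.75 m from A.
ΣM about A: B_y·3.9 − (5.69·3.5)·1.75 + 114.6 − 55·2.5 − 127.5 = 0 → B_y = 185.25125/3.9 = 47.5003 ≈ 47.50 kN.
ΣF_y = 0: A_y + 47.5003 − 5.69·3.5 − 55 = 0 → A_y = 27.41 kN.
ΣF_x = 0: no horizontal applied forces, so A_x = 0.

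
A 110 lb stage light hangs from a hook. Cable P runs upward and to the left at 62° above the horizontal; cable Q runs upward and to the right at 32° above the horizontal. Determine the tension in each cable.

ΣF_x = 0: −T_P·cos62° + T_Q·cos32° = 0 → T_Q = 0.553591·T_P.
ΣF_y = 0: T_P·sin62° + T_Q·sin32° = 110.
Substitute: T_P·(0.882948 + 0.553591·0.529919) = 110 → T_P = 93.5131 ≈ 93.51 lb.
Then T_Q = 0.553591 × 93.5131 = 51.77 lb.

T_P = 93.51 lb, T_Q = 51.77 lb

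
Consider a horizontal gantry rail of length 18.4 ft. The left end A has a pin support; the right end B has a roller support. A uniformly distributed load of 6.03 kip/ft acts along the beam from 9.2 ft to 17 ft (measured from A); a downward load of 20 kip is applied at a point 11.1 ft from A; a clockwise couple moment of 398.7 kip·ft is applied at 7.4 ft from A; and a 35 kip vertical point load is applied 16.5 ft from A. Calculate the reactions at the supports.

A_x = 0, A_y = 3.428 kip, B_y = 98.61 kip

Resultant of the distributed load: 6.03 × 7.8 = 47.034 kip at 13.1 ft from A.
Taking moments about A: B_y·18.4 − (6.03·7.8)·13.1 − 20·11.1 − 398.7 − 35·16.5 = 0 → B_y = 1814.3454/18.4 = 98.6057 ≈ 98.61 kip.
ΣF_y = 0: A_y + 98.6057 − 6.03·7.8 − 20 − 35 = 0 → A_y = 3.428 kip.
ΣF_x = 0: no horizontal applied forces, so A_x = 0.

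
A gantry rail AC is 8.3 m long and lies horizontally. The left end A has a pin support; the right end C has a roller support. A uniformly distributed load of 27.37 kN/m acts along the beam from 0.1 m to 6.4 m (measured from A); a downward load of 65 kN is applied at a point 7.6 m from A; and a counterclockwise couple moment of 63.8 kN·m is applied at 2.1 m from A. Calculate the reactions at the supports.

Resultant of the distributed load: 27.37 × 6.3 = 172.431 kN at 3.25 m from A.
Taking moments about A: C_y·8.3 − (27.37·6.3)·3.25 − 65·7.6 + 63.8 = 0 → C_y = 990.60075/8.3 = 119.349 ≈ 119.3 kN.
ΣF_y = 0: A_y + 119.349 − 27.37·6.3 − 65 = 0 → A_y = 118.1 kN.
ΣF_x = 0: no horizontal applied forces, so A_x = 0.

A_x = 0, A_y = 118.1 kN, C_y = 119.3 kN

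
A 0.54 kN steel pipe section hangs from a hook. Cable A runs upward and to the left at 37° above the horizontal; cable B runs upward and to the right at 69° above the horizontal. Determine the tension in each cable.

ΣF_x = 0: −T_A·cos37° + T_B·cos69° = 0 → T_B = 2.22853·T_A.
ΣF_y = 0: T_A·sin37° + T_B·sin69° = 0.54.
Substitute: T_A·(0.601815 + 2.22853·0.93358) = 0.54 → T_A = 0.201318 ≈ 0.2013 kN.
Then T_B = 2.22853 × 0.201318 = 0.4486 kN.

T_A = 0.2013 kN, T_B = 0.4486 kN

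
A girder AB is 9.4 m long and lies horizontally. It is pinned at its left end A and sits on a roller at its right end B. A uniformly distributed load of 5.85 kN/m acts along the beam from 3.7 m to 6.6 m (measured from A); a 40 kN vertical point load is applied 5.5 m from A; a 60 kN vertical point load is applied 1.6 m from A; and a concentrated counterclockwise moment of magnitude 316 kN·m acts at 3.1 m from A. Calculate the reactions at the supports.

Resultant of the distributed load: 5.85 × 2.9 = 16.965 kN at 5.15 m from A.
ΣM about A: B_y·9.4 − (5.85·2.9)·5.15 − 40·5.5 − 60·1.6 + 316 = 0 → B_y = 87.36975/9.4 = 9.29465 ≈ 9.295 kN.
ΣF_y = 0: A_y + 9.29465 − 5.85·2.9 − 40 − 60 = 0 → A_y = 107.7 kN.
ΣF_x = 0: no horizontal applied forces, so A_x = 0.

A_x = 0, A_y = 107.7 kN, B_y = 9.295 kN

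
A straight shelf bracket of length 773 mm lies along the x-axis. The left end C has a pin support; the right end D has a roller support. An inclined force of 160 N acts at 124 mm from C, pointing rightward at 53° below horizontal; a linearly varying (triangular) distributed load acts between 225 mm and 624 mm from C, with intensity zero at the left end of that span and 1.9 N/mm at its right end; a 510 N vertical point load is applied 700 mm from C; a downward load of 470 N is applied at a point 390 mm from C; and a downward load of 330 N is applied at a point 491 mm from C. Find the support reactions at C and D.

Resultant of the triangular load: ½ × 1.9 × 399 = 379.05 N, acting at 491 mm from C (one-third of the span from the peak).
Taking moments about C: D_y·773 − 160·sin53°·124 − (½·1.9·399)·491 − 510·700 − 470·390 − 330·491 = 0 → D_y = 904288/773 = 1169.84 ≈ 1170 N.
ΣF_y = 0: C_y + 1169.84 − 160·sin53° − ½·1.9·399 − 510 − 470 − 330 = 0 → C_y = 647.0 N.
ΣF_x = 0: C_x + 160·cos53° = 0 → C_x = -96.29 N.

C_x = -96.29 N, C_y = 647.0 N, D_y = 1170 N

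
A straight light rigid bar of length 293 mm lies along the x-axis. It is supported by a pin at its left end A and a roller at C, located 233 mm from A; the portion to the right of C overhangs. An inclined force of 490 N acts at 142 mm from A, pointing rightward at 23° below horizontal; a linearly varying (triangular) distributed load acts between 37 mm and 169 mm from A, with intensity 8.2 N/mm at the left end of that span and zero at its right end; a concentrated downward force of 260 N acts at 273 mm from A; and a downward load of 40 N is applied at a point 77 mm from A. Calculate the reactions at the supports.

A_x = -451.0 N, A_y = 410.0 N, C_y = 622.7 N

Resultant of the triangular load: ½ × 8.2 × 132 = 541.2 N, acting at 81 mm from A (one-third of the span from the peak).
Moments about A: C_y·233 − 490·sin23°·142 − (½·8.2·132)·81 − 260·273 − 40·77 = 0 → C_y = 145084/233 = 622.678 ≈ 622.7 N.
ΣF_y = 0: A_y + 622.678 − 490·sin23° − ½·8.2·132 − 260 − 40 = 0 → A_y = 410.0 N.
ΣF_x = 0: A_x + 490·cos23° = 0 → A_x = -451.0 N.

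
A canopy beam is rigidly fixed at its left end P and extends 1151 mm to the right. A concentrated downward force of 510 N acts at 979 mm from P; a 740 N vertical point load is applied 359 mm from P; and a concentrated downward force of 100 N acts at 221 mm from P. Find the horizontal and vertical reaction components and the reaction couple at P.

P_x = 0, P_y = 1350 N, M_P = 787000 N·mm

ΣF_x = 0: P_x = 0.
ΣF_y = 0: P_y − 510 − 740 − 100 = 0 → P_y = 1350 N.
ΣM about P: M_P − 510·979 − 740·359 − 100·221 = 0 → M_P = 787000 N·mm.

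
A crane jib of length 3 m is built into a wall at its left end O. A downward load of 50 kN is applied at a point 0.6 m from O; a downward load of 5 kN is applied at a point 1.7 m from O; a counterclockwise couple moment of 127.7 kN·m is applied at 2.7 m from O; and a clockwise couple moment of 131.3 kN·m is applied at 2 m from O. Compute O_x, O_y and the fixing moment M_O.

O_x = 0, O_y = 55.00 kN, M_O = 42.10 kN·m

ΣF_x = 0: O_x = 0.
ΣF_y = 0: O_y − 50 − 5 = 0 → O_y = 55.00 kN.
ΣM about O: M_O − 50·0.6 − 5·1.7 + 127.7 − 131.3 = 0 → M_O = 42.10 kN·m.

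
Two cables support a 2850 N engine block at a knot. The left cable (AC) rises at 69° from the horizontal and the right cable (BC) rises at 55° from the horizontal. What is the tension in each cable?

ΣF_x = 0: −T_AC·cos69° + T_BC·cos55° = 0 → T_BC = 0.624795·T_AC.
ΣF_y = 0: T_AC·sin69° + T_BC·sin55° = 2850.
Substitute: T_AC·(0.93358 + 0.624795·0.819152) = 2850 → T_AC = 1971.8 ≈ 1972 N.
Then T_BC = 0.624795 × 1971.8 = 1232 N.

T_AC = 1972 N, T_BC = 1232 N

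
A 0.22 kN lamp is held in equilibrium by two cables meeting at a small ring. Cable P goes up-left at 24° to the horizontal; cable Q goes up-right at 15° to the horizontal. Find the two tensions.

ΣF_x = 0: −T_P·cos24° + T_Q·cos15° = 0 → T_Q = 0.945772·T_P.
ΣF_y = 0: T_P·sin24° + T_Q·sin15° = 0.22.
Substitute: T_P·(0.406737 + 0.945772·0.258819) = 0.22 → T_P = 0.337672 ≈ 0.3377 kN.
Then T_Q = 0.945772 × 0.337672 = 0.3194 kN.

T_P = 0.3377 kN, T_Q = 0.3194 kN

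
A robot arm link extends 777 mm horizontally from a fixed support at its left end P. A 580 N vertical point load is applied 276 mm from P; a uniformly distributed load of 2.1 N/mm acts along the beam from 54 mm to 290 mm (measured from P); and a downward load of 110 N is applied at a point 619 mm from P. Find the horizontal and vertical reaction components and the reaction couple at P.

Resultant of the distributed load: 2.1 × 236 = 495.6 N at 172 mm from P.
ΣF_x = 0: P_x = 0.
ΣF_y = 0: P_y − 580 − 2.1·236 − 110 = 0 → P_y = 1186 N.
ΣM about P: M_P − 580·276 − (2.1·236)·172 − 110·619 = 0 → M_P = 313400 N·mm.

P_x = 0, P_y = 1186 N, M_P = 313400 N·mm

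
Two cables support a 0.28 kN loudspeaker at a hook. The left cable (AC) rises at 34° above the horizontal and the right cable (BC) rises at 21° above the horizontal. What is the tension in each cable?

ΣF_x = 0: −T_AC·cos34° + T_BC·cos21° = 0 → T_BC = 0.888019·T_AC.
ΣF_y = 0: T_AC·sin34° + T_BC·sin21° = 0.28.
Substitute: T_AC·(0.559193 + 0.888019·0.358368) = 0.28 → T_AC = 0.319114 ≈ 0.3191 kN.
Then T_BC = 0.888019 × 0.319114 = 0.2834 kN.

T_AC = 0.3191 kN, T_BC = 0.2834 kN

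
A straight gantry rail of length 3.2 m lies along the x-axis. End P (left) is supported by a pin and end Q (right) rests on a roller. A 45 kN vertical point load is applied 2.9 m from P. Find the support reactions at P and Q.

P_x = 0, P_y = 4.219 kN, Q_y = 40.78 kN

Moments about P: Q_y·3.2 − 45·2.9 = 0 → Q_y = 130.5/3.2 = 40.7812 ≈ 40.78 kN.
ΣF_y = 0: P_y + 40.7812 − 45 = 0 → P_y = 4.219 kN.
ΣF_x = 0: no horizontal applied forces, so P_x = 0.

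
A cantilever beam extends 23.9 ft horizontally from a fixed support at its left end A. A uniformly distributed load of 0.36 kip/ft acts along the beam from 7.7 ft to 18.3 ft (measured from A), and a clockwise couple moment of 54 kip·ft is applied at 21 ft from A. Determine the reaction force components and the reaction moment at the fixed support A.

Resultant of the distributed load: 0.36 × 10.6 = 3.816 kip at 13 ft from A.
ΣF_x = 0: A_x = 0.
ΣF_y = 0: A_y − 0.36·10.6 = 0 → A_y = 3.816 kip.
ΣM about A: M_A − (0.36·10.6)·13 − 54 = 0 → M_A = 103.6 kip·ft.

A_x = 0, A_y = 3.816 kip, M_A = 103.6 kip·ft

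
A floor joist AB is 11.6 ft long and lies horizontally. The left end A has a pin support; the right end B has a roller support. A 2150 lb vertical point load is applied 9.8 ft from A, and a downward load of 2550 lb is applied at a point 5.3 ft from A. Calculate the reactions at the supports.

Moments about A: B_y·11.6 − 2150·9.8 − 2550·5.3 = 0 → B_y = 34585/11.6 = 2981.47 ≈ 2981 lb.
ΣF_y = 0: A_y + 2981.47 − 2150 − 2550 = 0 → A_y = 1719 lb.
ΣF_x = 0: no horizontal applied forces, so A_x = 0.

A_x = 0, A_y = 1719 lb, B_y = 2981 lb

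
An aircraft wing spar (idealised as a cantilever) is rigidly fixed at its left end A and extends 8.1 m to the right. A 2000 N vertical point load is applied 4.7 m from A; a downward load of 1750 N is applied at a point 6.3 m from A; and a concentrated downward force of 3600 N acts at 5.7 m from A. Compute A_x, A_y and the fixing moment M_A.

ΣF_x = 0: A_x = 0.
ΣF_y = 0: A_y − 2000 − 1750 − 3600 = 0 → A_y = 7350 N.
ΣM about A: M_A − 2000·4.7 − 1750·6.3 − 3600·5.7 = 0 → M_A = 40940 N·m.

A_x = 0, A_y = 7350 N, M_A = 40940 N·m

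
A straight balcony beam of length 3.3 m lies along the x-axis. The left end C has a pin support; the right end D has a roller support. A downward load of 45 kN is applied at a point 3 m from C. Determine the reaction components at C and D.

C_x = 0, C_y = 4.091 kN, D_y = 40.91 kN

ΣM about C: D_y·3.3 − 45·3 = 0 → D_y = 135/3.3 = 40.9091 ≈ 40.91 kN.
ΣF_y = 0: C_y + 40.9091 − 45 = 0 → C_y = 4.091 kN.
ΣF_x = 0: no horizontal applied forces, so C_x = 0.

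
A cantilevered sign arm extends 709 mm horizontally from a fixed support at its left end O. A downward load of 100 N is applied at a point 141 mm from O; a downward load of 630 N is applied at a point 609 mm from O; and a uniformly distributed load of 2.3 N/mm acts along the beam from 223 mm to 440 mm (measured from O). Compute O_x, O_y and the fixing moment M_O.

O_x = 0, O_y = 1229 N, M_O = 563200 N·mm

Resultant of the distributed load: 2.3 × 217 = 499.1 N at 331.5 mm from O.
ΣF_x = 0: O_x = 0.
ΣF_y = 0: O_y − 100 − 630 − 2.3·217 = 0 → O_y = 1229 N.
ΣM about O: M_O − 100·141 − 630·609 − (2.3·217)·331.5 = 0 → M_O = 563200 N·mm.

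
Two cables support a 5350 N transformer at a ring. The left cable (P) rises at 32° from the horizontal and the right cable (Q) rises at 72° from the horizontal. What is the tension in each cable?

ΣF_x = 0: −T_P·cos32° + T_Q·cos72° = 0 → T_Q = 2.74434·T_P.
ΣF_y = 0: T_P·sin32° + T_Q·sin72° = 5350.
Substitute: T_P·(0.529919 + 2.74434·0.951057) = 5350 → T_P = 1703.85 ≈ 1704 N.
Then T_Q = 2.74434 × 1703.85 = 4676 N.

T_P = 1704 N, T_Q = 4676 N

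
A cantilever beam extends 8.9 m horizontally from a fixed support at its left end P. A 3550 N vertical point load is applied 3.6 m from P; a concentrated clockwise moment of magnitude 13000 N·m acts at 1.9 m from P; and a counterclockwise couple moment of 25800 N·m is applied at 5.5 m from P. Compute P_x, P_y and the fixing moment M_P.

ΣF_x = 0: P_x = 0.
ΣF_y = 0: P_y − 3550 = 0 → P_y = 3550 N.
ΣM about P: M_P − 3550·3.6 − 13000 + 25800 = 0 → M_P = -20.00 N·m.

P_x = 0, P_y = 3550 N, M_P = -20.00 N·m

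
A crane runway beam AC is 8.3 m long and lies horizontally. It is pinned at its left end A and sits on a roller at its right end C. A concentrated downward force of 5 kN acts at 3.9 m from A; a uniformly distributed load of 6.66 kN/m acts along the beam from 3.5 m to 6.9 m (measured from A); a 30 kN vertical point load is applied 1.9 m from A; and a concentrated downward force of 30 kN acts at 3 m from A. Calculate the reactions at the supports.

A_x = 0, A_y = 53.40 kN, C_y = 34.25 kN

Resultant of the distributed load: 6.66 × 3.4 = 22.644 kN at 5.2 m from A.
Moments about A: C_y·8.3 − 5·3.9 − (6.66·3.4)·5.2 − 30·1.9 − 30·3 = 0 → C_y = 284.2488/8.3 = 34.2468 ≈ 34.25 kN.
ΣF_y = 0: A_y + 34.2468 − 5 − 6.66·3.4 − 30 − 30 = 0 → A_y = 53.40 kN.
ΣF_x = 0: no horizontal applied forces, so A_x = 0.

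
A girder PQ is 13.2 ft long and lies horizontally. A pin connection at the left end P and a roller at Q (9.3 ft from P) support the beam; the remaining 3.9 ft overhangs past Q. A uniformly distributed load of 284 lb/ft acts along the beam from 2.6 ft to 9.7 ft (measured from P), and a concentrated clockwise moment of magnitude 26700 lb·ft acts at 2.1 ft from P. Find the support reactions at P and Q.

Resultant of the distributed load: 284 × 7.1 = 2016.4 lb at 6.15 ft from P.
Moments about P: Q_y·9.3 − (284·7.1)·6.15 − 26700 = 0 → Q_y = 39100.86/9.3 = 4204.39 ≈ 4204 lb.
ΣF_y = 0: P_y + 4204.39 − 284·7.1 = 0 → P_y = -2188 lb.
ΣF_x = 0: no horizontal applied forces, so P_x = 0.

P_x = 0, P_y = -2188 lb, Q_y = 4204 lb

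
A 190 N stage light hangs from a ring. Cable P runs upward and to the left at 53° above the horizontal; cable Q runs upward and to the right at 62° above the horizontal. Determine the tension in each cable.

T_P = 98.42 N, T_Q = 126.2 N

ΣF_x = 0: −T_P·cos53° + T_Q·cos62° = 0 → T_Q = 1.2819·T_P.
ΣF_y = 0: T_P·sin53° + T_Q·sin62° = 190.
Substitute: T_P·(0.798636 + 1.2819·0.882948) = 190 → T_P = 98.4208 ≈ 98.42 N.
Then T_Q = 1.2819 × 98.4208 = 126.2 N.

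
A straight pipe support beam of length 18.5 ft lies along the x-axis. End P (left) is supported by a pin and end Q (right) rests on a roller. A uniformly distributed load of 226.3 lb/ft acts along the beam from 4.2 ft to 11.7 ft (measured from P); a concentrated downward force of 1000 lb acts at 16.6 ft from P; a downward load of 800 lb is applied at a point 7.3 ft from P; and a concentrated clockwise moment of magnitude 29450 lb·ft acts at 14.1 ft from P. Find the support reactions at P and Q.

Resultant of the distributed load: 226.3 × 7.5 = 1697.25 lb at 7.95 ft from P.
ΣM about P: Q_y·18.5 − (226.3·7.5)·7.95 − 1000·16.6 − 800·7.3 − 29450 = 0 → Q_y = 65383.1375/18.5 = 3534.22 ≈ 3534 lb.
ΣF_y = 0: P_y + 3534.22 − 226.3·7.5 − 1000 − 800 = 0 → P_y = -36.97 lb.
ΣF_x = 0: no horizontal applied forces, so P_x = 0.

P_x = 0, P_y = -36.97 lb, Q_y = 3534 lb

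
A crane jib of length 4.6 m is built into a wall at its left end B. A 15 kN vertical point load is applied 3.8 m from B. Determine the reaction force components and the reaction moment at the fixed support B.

ΣF_x = 0: B_x = 0.
ΣF_y = 0: B_y − 15 = 0 → B_y = 15.00 kN.
ΣM about B: M_B − 15·3.8 = 0 → M_B = 57.00 kN·m.

B_x = 0, B_y = 15.00 kN, M_B = 57.00 kN·m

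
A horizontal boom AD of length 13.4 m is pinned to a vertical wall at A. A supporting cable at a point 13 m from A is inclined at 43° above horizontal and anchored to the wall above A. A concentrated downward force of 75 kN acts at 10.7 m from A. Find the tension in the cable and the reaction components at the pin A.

ΣM about A: T·sin43°·13 − 75·10.7 = 0 → T = 802.5/(13·0.681998) = 90.5146 ≈ 90.51 kN.
ΣF_x = 0: A_x − T·cos43° = 0 → A_x = 90.5146 × 0.731354 = 66.20 kN.
ΣF_y = 0: A_y + T·sin43° − 75 = 0 → A_y = 75 − 90.5146 × 0.681998 = 13.27 kN.

T = 90.51 kN, A_x = 66.20 kN, A_y = 13.27 kN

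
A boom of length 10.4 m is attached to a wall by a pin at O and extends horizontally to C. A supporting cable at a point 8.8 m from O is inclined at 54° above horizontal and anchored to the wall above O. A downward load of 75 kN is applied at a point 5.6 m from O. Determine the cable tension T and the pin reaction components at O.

ΣM about O: T·sin54°·8.8 − 75·5.6 = 0 → T = 420/(8.8·0.809017) = 58.9942 ≈ 58.99 kN.
ΣF_x = 0: O_x − T·cos54° = 0 → O_x = 58.9942 × 0.587785 = 34.68 kN.
ΣF_y = 0: O_y + T·sin54° − 75 = 0 → O_y = 75 − 58.9942 × 0.809017 = 27.27 kN.

T = 58.99 kN, O_x = 34.68 kN, O_y = 27.27 kN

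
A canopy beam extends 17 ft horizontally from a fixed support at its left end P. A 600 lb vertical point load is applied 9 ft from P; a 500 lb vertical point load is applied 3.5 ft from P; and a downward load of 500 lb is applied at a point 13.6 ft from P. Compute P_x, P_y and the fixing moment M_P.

ΣF_x = 0: P_x = 0.
ΣF_y = 0: P_y − 600 − 500 − 500 = 0 → P_y = 1600 lb.
ΣM about P: M_P − 600·9 − 500·3.5 − 500·13.6 = 0 → M_P = 13950 lb·ft.

P_x = 0, P_y = 1600 lb, M_P = 13950 lb·ft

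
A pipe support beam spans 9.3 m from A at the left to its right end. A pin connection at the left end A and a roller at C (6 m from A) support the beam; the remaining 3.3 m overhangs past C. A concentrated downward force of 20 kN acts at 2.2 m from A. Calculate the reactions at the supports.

Moments about A: C_y·6 − 20·2.2 = 0 → C_y = 44/6 = 7.33333 ≈ 7.333 kN.
ΣF_y = 0: A_y + 7.33333 − 20 = 0 → A_y = 12.67 kN.
ΣF_x = 0: no horizontal applied forces, so A_x = 0.

A_x = 0, A_y = 12.67 kN, C_y = 7.333 kN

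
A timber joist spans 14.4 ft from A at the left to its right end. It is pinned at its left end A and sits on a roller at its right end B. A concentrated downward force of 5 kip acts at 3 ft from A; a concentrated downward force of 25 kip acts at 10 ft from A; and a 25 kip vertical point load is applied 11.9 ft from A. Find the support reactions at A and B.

A_x = 0, A_y = 15.94 kip, B_y = 39.06 kip

ΣM about A: B_y·14.4 − 5·3 − 25·10 − 25·11.9 = 0 → B_y = 562.5/14.4 = 39.0625 ≈ 39.06 kip.
ΣF_y = 0: A_y + 39.0625 − 5 − 25 − 25 = 0 → A_y = 15.94 kip.
ΣF_x = 0: no horizontal applied forces, so A_x = 0.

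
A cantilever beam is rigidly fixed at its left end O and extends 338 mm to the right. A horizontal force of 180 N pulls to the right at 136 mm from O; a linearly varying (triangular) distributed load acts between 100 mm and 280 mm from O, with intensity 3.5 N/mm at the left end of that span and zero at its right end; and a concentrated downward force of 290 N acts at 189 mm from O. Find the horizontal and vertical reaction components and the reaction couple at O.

Resultant of the triangular load: ½ × 3.5 × 180 = 315 N, acting at 160 mm from O (one-third of the span from the peak).
ΣF_x = 0: O_x + 180 = 0 → O_x = -180.0 N.
ΣF_y = 0: O_y − ½·3.5·180 − 290 = 0 → O_y = 605.0 N.
ΣM about O: M_O − (½·3.5·180)·160 − 290·189 = 0 → M_O = 105200 N·mm.

O_x = -180.0 N, O_y = 605.0 N, M_O = 105200 N·mm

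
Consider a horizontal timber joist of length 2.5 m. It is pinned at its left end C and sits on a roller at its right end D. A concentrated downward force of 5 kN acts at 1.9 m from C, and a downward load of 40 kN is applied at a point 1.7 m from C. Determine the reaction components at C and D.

C_x = 0, C_y = 14.00 kN, D_y = 31.00 kN

Moments about C: D_y·2.5 − 5·1.9 − 40·1.7 = 0 → D_y = 77.5/2.5 = 31.00 kN.
ΣF_y = 0: C_y + 31 − 5 − 40 = 0 → C_y = 14.00 kN.
ΣF_x = 0: no horizontal applied forces, so C_x = 0.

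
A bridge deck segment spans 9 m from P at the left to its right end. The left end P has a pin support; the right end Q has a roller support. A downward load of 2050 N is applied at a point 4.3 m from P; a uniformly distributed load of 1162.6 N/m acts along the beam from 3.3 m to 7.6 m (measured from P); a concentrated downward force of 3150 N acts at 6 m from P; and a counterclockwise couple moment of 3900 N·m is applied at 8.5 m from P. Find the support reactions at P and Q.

Resultant of the distributed load: 1162.6 × 4.3 = 4999.18 N at 5.45 m from P.
Taking moments about P: Q_y·9 − 2050·4.3 − (1162.6·4.3)·5.45 − 3150·6 + 3900 = 0 → Q_y = 51060.531/9 = 5673.39 ≈ 5673 N.
ΣF_y = 0: P_y + 5673.39 − 2050 − 1162.6·4.3 − 3150 = 0 → P_y = 4526 N.
ΣF_x = 0: no horizontal applied forces, so P_x = 0.

P_x = 0, P_y = 4526 N, Q_y = 5673 N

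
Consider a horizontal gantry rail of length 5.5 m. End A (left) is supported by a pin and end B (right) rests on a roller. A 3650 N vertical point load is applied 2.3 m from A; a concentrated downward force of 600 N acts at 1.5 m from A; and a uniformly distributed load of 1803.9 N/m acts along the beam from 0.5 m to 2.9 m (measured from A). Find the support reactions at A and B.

Resultant of the distributed load: 1803.9 × 2.4 = 4329.36 N at 1.7 m from A.
ΣM about A: B_y·5.5 − 3650·2.3 − 600·1.5 − (1803.9·2.4)·1.7 = 0 → B_y = 16654.912/5.5 = 3028.17 ≈ 3028 N.
ΣF_y = 0: A_y + 3028.17 − 3650 − 600 − 1803.9·2.4 = 0 → A_y = 5551 N.
ΣF_x = 0: no horizontal applied forces, so A_x = 0.

A_x = 0, A_y = 5551 N, B_y = 3028 N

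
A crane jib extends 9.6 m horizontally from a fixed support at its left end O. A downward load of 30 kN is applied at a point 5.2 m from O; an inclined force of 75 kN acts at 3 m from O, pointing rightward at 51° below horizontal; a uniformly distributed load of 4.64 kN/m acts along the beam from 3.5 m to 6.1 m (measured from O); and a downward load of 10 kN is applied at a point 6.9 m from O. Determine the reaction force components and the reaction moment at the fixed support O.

Resultant of the distributed load: 4.64 × 2.6 = 12.064 kN at 4.8 m from O.
ΣF_x = 0: O_x + 75·cos51° = 0 → O_x = -47.20 kN.
ΣF_y = 0: O_y − 30 − 75·sin51° − 4.64·2.6 − 10 = 0 → O_y = 110.3 kN.
ΣM about O: M_O − 30·5.2 − 75·sin51°·3 − (4.64·2.6)·4.8 − 10·6.9 = 0 → M_O = 457.8 kN·m.

O_x = -47.20 kN, O_y = 110.3 kN, M_O = 457.8 kN·m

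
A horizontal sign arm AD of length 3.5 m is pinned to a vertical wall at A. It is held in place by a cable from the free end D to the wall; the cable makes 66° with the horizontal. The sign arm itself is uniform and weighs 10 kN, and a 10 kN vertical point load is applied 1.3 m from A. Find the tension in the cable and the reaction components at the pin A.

T = 9.539 kN, A_x = 3.880 kN, A_y = 11.29 kN

ΣM about A: T·sin66°·3.5 − 10·1.75 − 10·1.3 = 0 → T = 30.5/(3.5·0.913545) = 9.53898 ≈ 9.539 kN.
ΣF_x = 0: A_x − T·cos66° = 0 → A_x = 9.53898 × 0.406737 = 3.880 kN.
ΣF_y = 0: A_y + T·sin66° − 10 − 10 = 0 → A_y = 20 − 9.53898 × 0.913545 = 11.29 kN.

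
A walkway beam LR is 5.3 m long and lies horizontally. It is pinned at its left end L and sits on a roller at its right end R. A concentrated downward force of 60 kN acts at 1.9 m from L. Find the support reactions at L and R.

Taking moments about L: R_y·5.3 − 60·1.9 = 0 → R_y = 114/5.3 = 21.5094 ≈ 21.51 kN.
ΣF_y = 0: L_y + 21.5094 − 60 = 0 → L_y = 38.49 kN.
ΣF_x = 0: no horizontal applied forces, so L_x = 0.

L_x = 0, L_y = 38.49 kN, R_y = 21.51 kN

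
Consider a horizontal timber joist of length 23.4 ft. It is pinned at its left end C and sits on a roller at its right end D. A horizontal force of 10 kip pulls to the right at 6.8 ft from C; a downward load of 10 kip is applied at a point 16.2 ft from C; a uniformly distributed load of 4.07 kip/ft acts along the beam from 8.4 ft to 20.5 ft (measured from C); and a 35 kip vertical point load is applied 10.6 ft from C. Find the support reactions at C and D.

C_x = -10.00 kip, C_y = 41.06 kip, D_y = 53.19 kip

Resultant of the distributed load: 4.07 × 12.1 = 49.247 kip at 14.45 ft from C.
Moments about C: D_y·23.4 − 10·16.2 − (4.07·12.1)·14.45 − 35·10.6 = 0 → D_y = 1244.61915/23.4 = 53.1889 ≈ 53.19 kip.
ΣF_y = 0: C_y + 53.1889 − 10 − 4.07·12.1 − 35 = 0 → C_y = 41.06 kip.
ΣF_x = 0: C_x + 10 = 0 → C_x = -10.00 kip.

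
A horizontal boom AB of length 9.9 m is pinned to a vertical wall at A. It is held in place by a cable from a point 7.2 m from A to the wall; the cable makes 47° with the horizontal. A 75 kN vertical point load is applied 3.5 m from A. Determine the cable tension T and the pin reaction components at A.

ΣM about A: T·sin47°·7.2 − 75·3.5 = 0 → T = 262.5/(7.2·0.731354) = 49.8505 ≈ 49.85 kN.
ΣF_x = 0: A_x − T·cos47° = 0 → A_x = 49.8505 × 0.681998 = 34.00 kN.
ΣF_y = 0: A_y + T·sin47° − 75 = 0 → A_y = 75 − 49.8505 × 0.731354 = 38.54 kN.

T = 49.85 kN, A_x = 34.00 kN, A_y = 38.54 kN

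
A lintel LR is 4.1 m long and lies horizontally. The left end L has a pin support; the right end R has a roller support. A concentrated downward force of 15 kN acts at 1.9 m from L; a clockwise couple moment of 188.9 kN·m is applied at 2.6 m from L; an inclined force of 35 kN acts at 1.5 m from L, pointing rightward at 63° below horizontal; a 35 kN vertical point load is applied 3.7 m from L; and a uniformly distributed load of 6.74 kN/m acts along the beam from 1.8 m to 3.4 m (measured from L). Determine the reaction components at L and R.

Resultant of the distributed load: 6.74 × 1.6 = 10.784 kN at 2.6 m from L.
Moments about L: R_y·4.1 − 15·1.9 − 188.9 − 35·sin63°·1.5 − 35·3.7 − (6.74·1.6)·2.6 = 0 → R_y = 421.716/4.1 = 102.858 ≈ 102.9 kN.
ΣF_y = 0: L_y + 102.858 − 15 − 35·sin63° − 35 − 6.74·1.6 = 0 → L_y = -10.89 kN.
ΣF_x = 0: L_x + 35·cos63° = 0 → L_x = -15.89 kN.

L_x = -15.89 kN, L_y = -10.89 kN, R_y = 102.9 kN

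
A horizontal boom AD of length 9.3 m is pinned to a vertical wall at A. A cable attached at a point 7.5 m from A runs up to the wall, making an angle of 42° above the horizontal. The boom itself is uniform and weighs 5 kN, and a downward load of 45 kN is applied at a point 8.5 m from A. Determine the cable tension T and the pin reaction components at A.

ΣM about A: T·sin42°·7.5 − 5·4.65 − 45·8.5 = 0 → T = 405.75/(7.5·0.669131) = 80.8511 ≈ 80.85 kN.
ΣF_x = 0: A_x − T·cos42° = 0 → A_x = 80.8511 × 0.743145 = 60.08 kN.
ΣF_y = 0: A_y + T·sin42° − 5 − 45 = 0 → A_y = 50 − 80.8511 × 0.669131 = -4.100 kN.

T = 80.85 kN, A_x = 60.08 kN, A_y = -4.100 kN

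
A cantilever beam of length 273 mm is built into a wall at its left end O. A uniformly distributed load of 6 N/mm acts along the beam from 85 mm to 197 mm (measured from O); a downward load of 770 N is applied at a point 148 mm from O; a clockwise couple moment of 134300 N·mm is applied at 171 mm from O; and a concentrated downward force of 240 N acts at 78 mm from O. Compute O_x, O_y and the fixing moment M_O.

Resultant of the distributed load: 6 × 112 = 672 N at 141 mm from O.
ΣF_x = 0: O_x = 0.
ΣF_y = 0: O_y − 6·112 − 770 − 240 = 0 → O_y = 1682 N.
ΣM about O: M_O − (6·112)·141 − 770·148 − 134300 − 240·78 = 0 → M_O = 361700 N·mm.

O_x = 0, O_y = 1682 N, M_O = 361700 N·mm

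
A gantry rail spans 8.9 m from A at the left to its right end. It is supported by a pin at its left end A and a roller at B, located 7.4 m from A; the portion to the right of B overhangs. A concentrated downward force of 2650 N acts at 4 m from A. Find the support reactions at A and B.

Taking moments about A: B_y·7.4 − 2650·4 = 0 → B_y = 10600/7.4 = 1432.43 ≈ 1432 N.
ΣF_y = 0: A_y + 1432.43 − 2650 = 0 → A_y = 1218 N.
ΣF_x = 0: no horizontal applied forces, so A_x = 0.

A_x = 0, A_y = 1218 N, B_y = 1432 N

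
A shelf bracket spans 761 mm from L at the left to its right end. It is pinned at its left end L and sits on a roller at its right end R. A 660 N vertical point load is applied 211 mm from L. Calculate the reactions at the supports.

Taking moments about L: R_y·761 − 660·211 = 0 → R_y = 139260/761 = 182.996 ≈ 183.0 N.
ΣF_y = 0: L_y + 182.996 − 660 = 0 → L_y = 477.0 N.
ΣF_x = 0: no horizontal applied forces, so L_x = 0.

L_x = 0, L_y = 477.0 N, R_y = 183.0 N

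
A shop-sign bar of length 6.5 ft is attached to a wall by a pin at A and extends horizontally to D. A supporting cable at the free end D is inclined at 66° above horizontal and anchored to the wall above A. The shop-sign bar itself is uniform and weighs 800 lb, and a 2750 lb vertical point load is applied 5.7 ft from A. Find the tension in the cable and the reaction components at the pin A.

ΣM about A: T·sin66°·6.5 − 800·3.25 − 2750·5.7 = 0 → T = 18275/(6.5·0.913545) = 3077.61 ≈ 3078 lb.
ΣF_x = 0: A_x − T·cos66° = 0 → A_x = 3077.61 × 0.406737 = 1252 lb.
ΣF_y = 0: A_y + T·sin66° − 800 − 2750 = 0 → A_y = 3550 − 3077.61 × 0.913545 = 738.5 lb.

T = 3078 lb, A_x = 1252 lb, A_y = 738.5 lb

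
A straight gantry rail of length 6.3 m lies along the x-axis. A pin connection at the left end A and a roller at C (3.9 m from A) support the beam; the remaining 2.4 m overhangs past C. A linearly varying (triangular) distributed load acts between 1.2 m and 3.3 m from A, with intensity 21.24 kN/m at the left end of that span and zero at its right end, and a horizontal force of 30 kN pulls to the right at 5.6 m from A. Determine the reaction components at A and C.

Resultant of the triangular load: ½ × 21.24 × 2.1 = 22.302 kN, acting at 1.9 m from A (one-third of the span from the peak).
ΣM about A: C_y·3.9 − (½·21.24·2.1)·1.9 = 0 → C_y = 42.3738/3.9 = 10.8651 ≈ 10.87 kN.
ΣF_y = 0: A_y + 10.8651 − ½·21.24·2.1 = 0 → A_y = 11.44 kN.
ΣF_x = 0: A_x + 30 = 0 → A_x = -30.00 kN.

A_x = -30.00 kN, A_y = 11.44 kN, C_y = 10.87 kN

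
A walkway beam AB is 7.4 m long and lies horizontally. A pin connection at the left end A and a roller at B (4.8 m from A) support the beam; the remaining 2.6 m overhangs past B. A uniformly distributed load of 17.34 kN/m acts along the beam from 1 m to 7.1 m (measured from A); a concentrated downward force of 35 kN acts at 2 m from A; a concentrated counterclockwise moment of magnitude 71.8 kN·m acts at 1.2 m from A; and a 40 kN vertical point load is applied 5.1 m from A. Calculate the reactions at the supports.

Resultant of the distributed load: 17.34 × 6.1 = 105.774 kN at 4.05 m from A.
Taking moments about A: B_y·4.8 − (17.34·6.1)·4.05 − 35·2 + 71.8 − 40·5.1 = 0 → B_y = 630.5847/4.8 = 131.372 ≈ 131.4 kN.
ΣF_y = 0: A_y + 131.372 − 17.34·6.1 − 35 − 40 = 0 → A_y = 49.40 kN.
ΣF_x = 0: no horizontal applied forces, so A_x = 0.

A_x = 0, A_y = 49.40 kN, B_y = 131.4 kN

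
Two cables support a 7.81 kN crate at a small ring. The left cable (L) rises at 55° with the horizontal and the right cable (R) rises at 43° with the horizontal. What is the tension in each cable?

ΣF_x = 0: −T_L·cos55° + T_R·cos43° = 0 → T_R = 0.784267·T_L.
ΣF_y = 0: T_L·sin55° + T_R·sin43° = 7.81.
Substitute: T_L·(0.819152 + 0.784267·0.681998) = 7.81 → T_L = 5.76801 ≈ 5.768 kN.
Then T_R = 0.784267 × 5.76801 = 4.524 kN.

T_L = 5.768 kN, T_R = 4.524 kN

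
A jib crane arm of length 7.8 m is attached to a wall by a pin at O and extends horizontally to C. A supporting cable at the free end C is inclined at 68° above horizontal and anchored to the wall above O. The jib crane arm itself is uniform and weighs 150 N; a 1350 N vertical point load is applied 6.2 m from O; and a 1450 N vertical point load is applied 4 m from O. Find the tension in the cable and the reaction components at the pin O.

T = 2040 N, O_x = 764.3 N, O_y = 1058 N

ΣM about O: T·sin68°·7.8 − 150·3.9 − 1350·6.2 − 1450·4 = 0 → T = 14755/(7.8·0.927184) = 2040.23 ≈ 2040 N.
ΣF_x = 0: O_x − T·cos68° = 0 → O_x = 2040.23 × 0.374607 = 764.3 N.
ΣF_y = 0: O_y + T·sin68° − 150 − 1350 − 1450 = 0 → O_y = 2950 − 2040.23 × 0.927184 = 1058 N.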